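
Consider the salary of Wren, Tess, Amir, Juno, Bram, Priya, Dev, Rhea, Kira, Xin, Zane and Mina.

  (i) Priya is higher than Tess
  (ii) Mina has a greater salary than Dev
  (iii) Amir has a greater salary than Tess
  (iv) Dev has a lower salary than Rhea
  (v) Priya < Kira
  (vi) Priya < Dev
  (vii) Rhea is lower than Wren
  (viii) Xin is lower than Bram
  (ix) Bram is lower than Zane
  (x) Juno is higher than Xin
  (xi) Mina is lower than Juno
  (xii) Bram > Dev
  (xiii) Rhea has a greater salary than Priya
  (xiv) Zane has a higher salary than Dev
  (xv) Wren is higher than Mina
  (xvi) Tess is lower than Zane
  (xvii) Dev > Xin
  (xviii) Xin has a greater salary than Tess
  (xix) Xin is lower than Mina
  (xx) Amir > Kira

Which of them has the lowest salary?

Tess

Chaining upward from Tess: directly above it, Priya, Xin, Amir, Zane; then Dev, Rhea, Mina, Kira, Bram, Juno; then Wren.
That covers every other element, and nothing is given below Tess, so Tess is the lowest salary.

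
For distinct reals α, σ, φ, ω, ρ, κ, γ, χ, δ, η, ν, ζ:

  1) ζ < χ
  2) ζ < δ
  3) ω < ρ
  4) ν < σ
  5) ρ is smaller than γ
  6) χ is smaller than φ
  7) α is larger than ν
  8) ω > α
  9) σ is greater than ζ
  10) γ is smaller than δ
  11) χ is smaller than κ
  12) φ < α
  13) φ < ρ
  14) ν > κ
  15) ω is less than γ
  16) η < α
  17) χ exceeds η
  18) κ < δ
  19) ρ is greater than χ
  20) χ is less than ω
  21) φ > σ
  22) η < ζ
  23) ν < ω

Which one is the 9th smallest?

ω

Chaining the given pairs: η < ζ < χ < κ < ν < σ < φ < α < ω < ρ < γ < δ.
The 9th smallest is ω.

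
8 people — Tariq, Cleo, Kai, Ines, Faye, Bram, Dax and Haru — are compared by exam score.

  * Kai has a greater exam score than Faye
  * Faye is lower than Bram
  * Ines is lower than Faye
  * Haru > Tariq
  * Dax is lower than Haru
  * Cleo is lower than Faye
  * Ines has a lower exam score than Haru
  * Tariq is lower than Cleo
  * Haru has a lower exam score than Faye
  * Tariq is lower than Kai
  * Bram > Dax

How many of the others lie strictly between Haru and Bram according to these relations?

The relations place Haru below Bram. An element lies strictly between them when it is forced above Haru and also forced below Bram.
Above Haru: {Faye, Kai}. Below Bram: {Dax, Ines, Tariq, Cleo, Faye}.
Intersection: {Faye} — 1.

1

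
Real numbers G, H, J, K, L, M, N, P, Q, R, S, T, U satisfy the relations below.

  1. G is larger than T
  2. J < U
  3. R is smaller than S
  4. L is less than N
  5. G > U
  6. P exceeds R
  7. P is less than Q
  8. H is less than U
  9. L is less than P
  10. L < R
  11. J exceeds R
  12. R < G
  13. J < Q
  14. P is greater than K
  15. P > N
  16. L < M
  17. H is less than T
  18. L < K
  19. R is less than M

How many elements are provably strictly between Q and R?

Chaining upward from R reaches: M, J, U, S, P, G.
Chaining downward from Q reaches: L, K, J, N, P.
Strictly between R and Q are those in both lists: J, P — 2 elements.

2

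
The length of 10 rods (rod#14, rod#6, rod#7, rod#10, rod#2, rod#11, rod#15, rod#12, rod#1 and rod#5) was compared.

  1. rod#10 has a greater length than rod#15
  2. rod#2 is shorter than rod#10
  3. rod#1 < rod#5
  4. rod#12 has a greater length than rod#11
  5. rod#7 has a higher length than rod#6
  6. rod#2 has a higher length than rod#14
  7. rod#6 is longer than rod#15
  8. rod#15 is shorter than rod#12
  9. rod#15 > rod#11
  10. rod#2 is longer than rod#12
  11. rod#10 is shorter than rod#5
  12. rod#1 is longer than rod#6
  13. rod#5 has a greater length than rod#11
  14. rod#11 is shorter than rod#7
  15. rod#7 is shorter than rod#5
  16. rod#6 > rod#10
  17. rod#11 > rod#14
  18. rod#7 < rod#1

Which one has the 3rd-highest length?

Piecing the relations together gives one ordering: rod#14 < rod#11 < rod#15 < rod#12 < rod#2 < rod#10 < rod#6 < rod#7 < rod#1 < rod#5.
The 3rd largest is rod#7.

rod#7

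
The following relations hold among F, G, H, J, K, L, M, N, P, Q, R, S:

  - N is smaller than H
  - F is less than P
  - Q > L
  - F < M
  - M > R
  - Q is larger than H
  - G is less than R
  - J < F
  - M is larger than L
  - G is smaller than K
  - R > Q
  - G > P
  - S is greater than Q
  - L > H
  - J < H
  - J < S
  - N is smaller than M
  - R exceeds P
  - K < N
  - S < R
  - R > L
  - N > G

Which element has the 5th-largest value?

L

The consecutive relations fix a unique order: J < F < P < G < K < N < H < L < Q < S < R < M.
Counting 5 from the largest end gives L.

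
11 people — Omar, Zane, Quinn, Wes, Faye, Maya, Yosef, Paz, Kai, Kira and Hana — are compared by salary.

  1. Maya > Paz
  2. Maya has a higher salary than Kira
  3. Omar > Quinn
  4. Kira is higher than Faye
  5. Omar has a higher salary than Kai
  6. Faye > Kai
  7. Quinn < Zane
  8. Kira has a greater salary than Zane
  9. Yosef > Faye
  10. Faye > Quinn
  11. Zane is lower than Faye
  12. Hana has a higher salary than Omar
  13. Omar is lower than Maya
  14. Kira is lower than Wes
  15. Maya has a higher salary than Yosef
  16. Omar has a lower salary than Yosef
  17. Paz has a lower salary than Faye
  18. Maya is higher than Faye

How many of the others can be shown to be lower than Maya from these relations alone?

8

From Maya the given relations immediately reach Paz, Faye, Kira, Omar, Yosef.
From those, Quinn, Kai, Zane — 8 in total.
No other element is forced below Maya by the given relations, so the count is 8.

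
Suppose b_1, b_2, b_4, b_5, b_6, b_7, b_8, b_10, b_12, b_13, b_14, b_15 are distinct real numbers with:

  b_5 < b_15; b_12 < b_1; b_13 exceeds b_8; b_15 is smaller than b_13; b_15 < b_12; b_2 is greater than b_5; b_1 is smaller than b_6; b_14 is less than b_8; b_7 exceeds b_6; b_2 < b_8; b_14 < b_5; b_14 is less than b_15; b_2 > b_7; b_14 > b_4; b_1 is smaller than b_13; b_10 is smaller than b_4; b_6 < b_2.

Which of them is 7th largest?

The consecutive relations fix a unique order: b_10 < b_4 < b_14 < b_5 < b_15 < b_12 < b_1 < b_6 < b_7 < b_2 < b_8 < b_13.
Counting 7 from the largest end gives b_12.

b_12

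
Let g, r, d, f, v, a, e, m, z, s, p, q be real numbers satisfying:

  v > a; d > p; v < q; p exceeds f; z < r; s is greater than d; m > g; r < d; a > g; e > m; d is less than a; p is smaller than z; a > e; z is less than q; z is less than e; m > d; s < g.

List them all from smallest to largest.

Nothing is placed below f, so it is least; from there f < p; p < z; z < r; r < d; d < s; s < g; g < m; m < e; e < a; a < v; v < q, each given directly.

f < p < z < r < d < s < g < m < e < a < v < q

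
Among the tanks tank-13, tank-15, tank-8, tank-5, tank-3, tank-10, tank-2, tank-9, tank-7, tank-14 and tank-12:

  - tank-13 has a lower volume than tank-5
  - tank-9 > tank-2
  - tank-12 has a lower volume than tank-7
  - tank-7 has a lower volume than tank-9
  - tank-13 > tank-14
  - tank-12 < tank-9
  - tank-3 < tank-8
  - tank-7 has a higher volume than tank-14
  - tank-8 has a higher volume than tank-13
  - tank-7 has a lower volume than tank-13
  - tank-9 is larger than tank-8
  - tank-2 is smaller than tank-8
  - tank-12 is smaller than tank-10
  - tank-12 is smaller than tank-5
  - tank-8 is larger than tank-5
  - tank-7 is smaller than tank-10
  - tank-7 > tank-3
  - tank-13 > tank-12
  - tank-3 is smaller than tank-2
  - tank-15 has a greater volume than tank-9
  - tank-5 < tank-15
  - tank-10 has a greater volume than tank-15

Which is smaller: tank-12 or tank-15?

tank-12

Link the given pairs in sequence: tank-12 < tank-7; tank-7 < tank-13; tank-13 < tank-5; tank-5 < tank-8; tank-8 < tank-9; tank-9 < tank-15.
Together: tank-12 < tank-7 < tank-13 < tank-5 < tank-8 < tank-9 < tank-15.
So tank-12 < tank-15; tank-12 is the smaller of the two.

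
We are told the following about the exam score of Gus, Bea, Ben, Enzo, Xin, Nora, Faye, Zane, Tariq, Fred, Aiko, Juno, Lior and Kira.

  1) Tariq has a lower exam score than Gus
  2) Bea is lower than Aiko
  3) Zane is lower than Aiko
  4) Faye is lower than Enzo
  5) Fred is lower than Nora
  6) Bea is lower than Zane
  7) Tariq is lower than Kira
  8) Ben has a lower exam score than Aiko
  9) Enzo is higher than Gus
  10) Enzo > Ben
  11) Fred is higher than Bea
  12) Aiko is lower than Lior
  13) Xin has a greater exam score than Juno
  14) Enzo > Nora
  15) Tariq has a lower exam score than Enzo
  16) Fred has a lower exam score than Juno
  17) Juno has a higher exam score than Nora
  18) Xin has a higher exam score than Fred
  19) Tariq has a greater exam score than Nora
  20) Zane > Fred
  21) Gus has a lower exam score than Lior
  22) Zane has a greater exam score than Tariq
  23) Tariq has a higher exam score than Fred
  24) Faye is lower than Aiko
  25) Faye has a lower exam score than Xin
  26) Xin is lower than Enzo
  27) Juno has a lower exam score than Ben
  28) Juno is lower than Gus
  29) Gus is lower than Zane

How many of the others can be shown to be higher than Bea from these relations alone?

From Bea the given relations immediately reach Fred, Zane, Aiko.
From those, Nora, Juno, Xin, Tariq, Lior — 8 in total.
From those, Kira, Gus, Ben, Enzo — 12 in total.
No other element is forced above Bea by the given relations, so the count is 12.

12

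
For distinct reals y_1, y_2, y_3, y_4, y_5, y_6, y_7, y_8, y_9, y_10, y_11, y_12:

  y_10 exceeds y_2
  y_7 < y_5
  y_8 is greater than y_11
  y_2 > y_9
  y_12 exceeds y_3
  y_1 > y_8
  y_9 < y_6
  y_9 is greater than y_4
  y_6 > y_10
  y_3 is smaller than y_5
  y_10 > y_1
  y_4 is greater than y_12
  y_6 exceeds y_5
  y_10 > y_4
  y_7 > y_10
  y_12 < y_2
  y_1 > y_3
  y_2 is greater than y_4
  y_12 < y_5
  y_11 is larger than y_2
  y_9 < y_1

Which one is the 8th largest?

y_2

Piecing the relations together gives one ordering: y_3 < y_12 < y_4 < y_9 < y_2 < y_11 < y_8 < y_1 < y_10 < y_7 < y_5 < y_6.
Counting 8 from the largest end gives y_2.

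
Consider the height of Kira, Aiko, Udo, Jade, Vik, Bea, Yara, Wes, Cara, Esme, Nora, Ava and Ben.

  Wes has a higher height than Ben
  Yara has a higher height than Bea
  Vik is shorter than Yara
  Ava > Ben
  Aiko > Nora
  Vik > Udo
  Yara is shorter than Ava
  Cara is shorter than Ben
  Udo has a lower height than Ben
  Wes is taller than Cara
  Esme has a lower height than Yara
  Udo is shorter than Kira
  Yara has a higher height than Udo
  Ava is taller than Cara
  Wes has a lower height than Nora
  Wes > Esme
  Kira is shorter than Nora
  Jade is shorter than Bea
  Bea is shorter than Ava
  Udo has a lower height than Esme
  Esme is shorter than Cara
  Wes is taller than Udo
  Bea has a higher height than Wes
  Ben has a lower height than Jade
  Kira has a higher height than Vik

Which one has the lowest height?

Chaining upward from Udo: directly above it, Esme, Vik, Ben, Kira, Wes, Yara; then Cara, Jade, Bea, Ava, Nora; then Aiko.
That covers every other element, and nothing is given below Udo, so Udo is the lowest height.

Udo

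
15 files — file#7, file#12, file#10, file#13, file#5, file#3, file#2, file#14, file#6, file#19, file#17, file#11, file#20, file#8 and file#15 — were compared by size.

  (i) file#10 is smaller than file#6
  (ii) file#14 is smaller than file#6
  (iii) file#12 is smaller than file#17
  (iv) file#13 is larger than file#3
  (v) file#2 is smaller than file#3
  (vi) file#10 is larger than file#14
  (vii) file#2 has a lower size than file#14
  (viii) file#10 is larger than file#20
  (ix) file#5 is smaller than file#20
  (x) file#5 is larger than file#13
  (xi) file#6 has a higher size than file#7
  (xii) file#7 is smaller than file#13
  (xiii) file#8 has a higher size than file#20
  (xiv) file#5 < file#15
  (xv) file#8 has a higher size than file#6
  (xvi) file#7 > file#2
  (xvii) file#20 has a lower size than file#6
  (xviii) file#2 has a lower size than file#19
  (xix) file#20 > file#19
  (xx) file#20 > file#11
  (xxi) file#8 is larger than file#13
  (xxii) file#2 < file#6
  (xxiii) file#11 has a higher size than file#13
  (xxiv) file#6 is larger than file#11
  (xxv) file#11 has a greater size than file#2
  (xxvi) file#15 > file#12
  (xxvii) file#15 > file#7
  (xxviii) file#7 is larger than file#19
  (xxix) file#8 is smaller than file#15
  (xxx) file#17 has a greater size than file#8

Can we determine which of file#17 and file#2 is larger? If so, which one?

file#17

Following the relations from file#2: file#2 < file#19 < file#7 < file#13 < file#11 < file#20 < file#10 < file#6 < file#8 < file#17.
So file#17 is larger.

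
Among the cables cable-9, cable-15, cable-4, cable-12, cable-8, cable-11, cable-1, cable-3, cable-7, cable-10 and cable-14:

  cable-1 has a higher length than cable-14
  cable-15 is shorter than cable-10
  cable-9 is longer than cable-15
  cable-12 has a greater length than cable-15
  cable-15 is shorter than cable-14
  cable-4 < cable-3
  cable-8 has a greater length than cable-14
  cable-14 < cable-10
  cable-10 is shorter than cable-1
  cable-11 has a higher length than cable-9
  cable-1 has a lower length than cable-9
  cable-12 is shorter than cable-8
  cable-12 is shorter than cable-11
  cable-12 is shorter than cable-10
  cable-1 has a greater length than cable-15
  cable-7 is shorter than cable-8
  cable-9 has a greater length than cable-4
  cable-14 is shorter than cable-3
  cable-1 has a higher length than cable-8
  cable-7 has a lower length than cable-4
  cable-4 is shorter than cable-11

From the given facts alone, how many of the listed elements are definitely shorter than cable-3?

4

From cable-3 the given relations immediately reach cable-14, cable-4.
From those, cable-15, cable-7 — 4 in total.
No other element is forced below cable-3 by the given relations, so the count is 4.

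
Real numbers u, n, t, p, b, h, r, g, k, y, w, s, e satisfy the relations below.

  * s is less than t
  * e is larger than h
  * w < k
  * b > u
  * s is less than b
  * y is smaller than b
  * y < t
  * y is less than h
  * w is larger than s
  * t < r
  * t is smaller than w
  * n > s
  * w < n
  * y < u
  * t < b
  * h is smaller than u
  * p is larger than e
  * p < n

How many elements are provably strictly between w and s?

1

Chaining upward from s reaches: t, k, r, n, b.
Chaining downward from w reaches: y, t.
Strictly between s and w are those in both lists: t — 1 element.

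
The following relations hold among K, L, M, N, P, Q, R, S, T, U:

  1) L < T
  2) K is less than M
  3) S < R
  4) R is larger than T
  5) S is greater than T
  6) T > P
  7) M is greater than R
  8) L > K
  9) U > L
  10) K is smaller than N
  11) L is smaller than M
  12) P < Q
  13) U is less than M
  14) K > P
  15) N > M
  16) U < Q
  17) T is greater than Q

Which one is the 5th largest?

The consecutive relations fix a unique order: P < K < L < U < Q < T < S < R < M < N.
Counting 5 from the largest end gives T.

T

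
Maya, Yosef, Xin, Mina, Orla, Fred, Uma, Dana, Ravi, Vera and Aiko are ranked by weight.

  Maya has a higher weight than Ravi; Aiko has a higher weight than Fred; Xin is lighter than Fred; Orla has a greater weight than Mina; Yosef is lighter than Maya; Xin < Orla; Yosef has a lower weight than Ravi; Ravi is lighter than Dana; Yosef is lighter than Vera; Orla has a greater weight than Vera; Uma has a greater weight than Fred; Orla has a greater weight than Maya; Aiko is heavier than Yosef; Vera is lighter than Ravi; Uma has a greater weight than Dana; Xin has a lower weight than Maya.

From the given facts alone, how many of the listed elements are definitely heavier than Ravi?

4

The elements the relations force above Ravi are Dana, Maya, Uma, Orla — no chain reaches any other.
That is 4.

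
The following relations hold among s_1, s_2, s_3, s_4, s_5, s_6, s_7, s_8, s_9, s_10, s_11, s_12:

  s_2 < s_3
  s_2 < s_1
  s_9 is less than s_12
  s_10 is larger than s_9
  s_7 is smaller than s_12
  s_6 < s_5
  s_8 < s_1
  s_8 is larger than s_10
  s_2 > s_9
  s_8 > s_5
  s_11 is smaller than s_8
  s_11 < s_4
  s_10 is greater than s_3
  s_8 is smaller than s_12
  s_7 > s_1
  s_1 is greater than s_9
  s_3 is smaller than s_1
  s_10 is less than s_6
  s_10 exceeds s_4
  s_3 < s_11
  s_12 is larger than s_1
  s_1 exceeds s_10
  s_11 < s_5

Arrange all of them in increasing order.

s_9 < s_2 < s_3 < s_11 < s_4 < s_10 < s_6 < s_5 < s_8 < s_1 < s_7 < s_12

The consecutive links are each given: s_9 < s_2; s_2 < s_3; s_3 < s_11; s_11 < s_4; s_4 < s_10; s_10 < s_6; s_6 < s_5; s_5 < s_8; s_8 < s_1; s_1 < s_7; s_7 < s_12.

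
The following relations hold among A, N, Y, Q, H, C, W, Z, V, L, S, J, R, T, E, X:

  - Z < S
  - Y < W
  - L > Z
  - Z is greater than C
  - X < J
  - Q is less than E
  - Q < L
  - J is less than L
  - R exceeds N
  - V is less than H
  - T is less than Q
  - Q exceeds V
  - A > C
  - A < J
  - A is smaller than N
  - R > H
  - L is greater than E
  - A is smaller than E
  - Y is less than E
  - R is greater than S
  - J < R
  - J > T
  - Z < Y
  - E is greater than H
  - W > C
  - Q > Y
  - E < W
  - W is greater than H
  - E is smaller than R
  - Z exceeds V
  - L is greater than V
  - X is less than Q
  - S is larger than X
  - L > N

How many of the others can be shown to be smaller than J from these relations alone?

4

From J the given relations immediately reach X, T, A.
From those, C — 4 in total.
Nothing else is reachable below J; 4 in all.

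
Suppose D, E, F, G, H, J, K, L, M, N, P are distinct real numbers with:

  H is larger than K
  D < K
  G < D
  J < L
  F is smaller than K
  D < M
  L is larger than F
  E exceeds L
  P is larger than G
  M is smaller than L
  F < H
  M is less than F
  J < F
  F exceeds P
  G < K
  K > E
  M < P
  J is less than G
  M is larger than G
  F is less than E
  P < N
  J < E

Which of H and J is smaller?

J < G and G < D give J < D.
With D < M: J < G < D < M.
Then M < P extends the chain to P.
Then P < F extends the chain to F.
With F < L: J < G < D < M < P < F < L.
Then L < E extends the chain to E.
Then E < K extends the chain to K.
With K < H: J < G < D < M < P < F < L < E < K < H.
So J < H; J is the smaller of the two.

J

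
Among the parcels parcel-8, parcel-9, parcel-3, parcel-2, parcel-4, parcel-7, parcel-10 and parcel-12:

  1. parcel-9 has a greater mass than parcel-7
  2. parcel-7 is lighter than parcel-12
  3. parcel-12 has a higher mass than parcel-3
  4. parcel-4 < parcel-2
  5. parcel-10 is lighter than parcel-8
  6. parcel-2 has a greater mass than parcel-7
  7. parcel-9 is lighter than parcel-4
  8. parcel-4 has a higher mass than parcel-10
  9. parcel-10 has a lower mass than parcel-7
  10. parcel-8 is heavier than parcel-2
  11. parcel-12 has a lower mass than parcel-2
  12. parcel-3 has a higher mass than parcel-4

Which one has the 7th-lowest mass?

parcel-2

Chaining the given pairs: parcel-10 < parcel-7 < parcel-9 < parcel-4 < parcel-3 < parcel-12 < parcel-2 < parcel-8.
The 7th smallest is parcel-2.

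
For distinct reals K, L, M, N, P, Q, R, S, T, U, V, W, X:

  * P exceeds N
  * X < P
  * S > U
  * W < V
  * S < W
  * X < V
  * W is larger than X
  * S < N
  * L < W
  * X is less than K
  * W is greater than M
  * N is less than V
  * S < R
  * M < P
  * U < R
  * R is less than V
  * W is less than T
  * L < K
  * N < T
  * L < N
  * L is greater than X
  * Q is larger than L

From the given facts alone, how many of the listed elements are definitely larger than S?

Directly above S: R, N, W.
One step further: P, T, V (6 so far).
No other element is forced above S by the given relations, so the count is 6.

6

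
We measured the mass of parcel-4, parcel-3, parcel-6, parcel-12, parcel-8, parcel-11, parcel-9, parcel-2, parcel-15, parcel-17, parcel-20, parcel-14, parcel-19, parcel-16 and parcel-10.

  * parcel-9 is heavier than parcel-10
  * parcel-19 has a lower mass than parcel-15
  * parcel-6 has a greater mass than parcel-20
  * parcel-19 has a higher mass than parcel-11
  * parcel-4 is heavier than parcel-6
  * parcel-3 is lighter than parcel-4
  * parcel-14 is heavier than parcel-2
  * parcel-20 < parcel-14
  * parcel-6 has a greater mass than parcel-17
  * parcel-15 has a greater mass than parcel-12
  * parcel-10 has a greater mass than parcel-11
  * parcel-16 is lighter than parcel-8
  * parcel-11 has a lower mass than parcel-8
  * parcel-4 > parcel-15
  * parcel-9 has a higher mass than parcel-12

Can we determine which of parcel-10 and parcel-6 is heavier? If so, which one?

Following every chain through parcel-10: above parcel-10 we get parcel-9; below parcel-10 we get parcel-11.
parcel-6 is not reached, and no chain runs the other way from parcel-6 to parcel-10.
So the given relations leave the order of parcel-10 and parcel-6 undetermined.

undetermined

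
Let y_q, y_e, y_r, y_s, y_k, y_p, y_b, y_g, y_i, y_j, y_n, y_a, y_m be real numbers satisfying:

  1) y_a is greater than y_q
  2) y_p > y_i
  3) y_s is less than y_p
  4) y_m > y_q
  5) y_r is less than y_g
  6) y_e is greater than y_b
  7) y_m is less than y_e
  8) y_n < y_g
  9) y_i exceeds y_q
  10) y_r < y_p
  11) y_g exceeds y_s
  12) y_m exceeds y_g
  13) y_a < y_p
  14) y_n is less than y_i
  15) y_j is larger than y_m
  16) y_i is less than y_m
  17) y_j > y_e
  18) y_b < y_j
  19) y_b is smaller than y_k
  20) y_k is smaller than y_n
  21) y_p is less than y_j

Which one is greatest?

y_s is not greatest since y_s < y_p; y_b is not greatest since y_b < y_j; y_k is not greatest since y_k < y_n; y_q is not greatest since y_q < y_i; y_r is not greatest since y_r < y_g; y_a is not greatest since y_a < y_p; y_n is not greatest since y_n < y_i; y_i is not greatest since y_i < y_m; y_p is not greatest since y_p < y_j; y_g is not greatest since y_g < y_m; y_m is not greatest since y_m < y_j; y_e is not greatest since y_e < y_j.
Only y_j has nothing above it, so y_j is the greatest.

y_j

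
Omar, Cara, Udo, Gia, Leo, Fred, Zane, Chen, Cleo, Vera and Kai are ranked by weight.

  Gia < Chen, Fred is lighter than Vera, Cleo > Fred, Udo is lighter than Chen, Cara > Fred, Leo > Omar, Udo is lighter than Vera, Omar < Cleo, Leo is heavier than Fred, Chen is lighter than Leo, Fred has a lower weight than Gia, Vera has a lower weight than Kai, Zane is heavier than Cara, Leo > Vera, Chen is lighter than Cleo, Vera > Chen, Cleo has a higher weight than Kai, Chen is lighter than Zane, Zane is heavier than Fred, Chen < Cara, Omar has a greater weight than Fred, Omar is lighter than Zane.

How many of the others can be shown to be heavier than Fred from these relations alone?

The elements the relations force above Fred are Gia, Chen, Vera, Omar, Kai, Cara, Zane, Cleo, Leo — no chain reaches any other.
That is 9.

9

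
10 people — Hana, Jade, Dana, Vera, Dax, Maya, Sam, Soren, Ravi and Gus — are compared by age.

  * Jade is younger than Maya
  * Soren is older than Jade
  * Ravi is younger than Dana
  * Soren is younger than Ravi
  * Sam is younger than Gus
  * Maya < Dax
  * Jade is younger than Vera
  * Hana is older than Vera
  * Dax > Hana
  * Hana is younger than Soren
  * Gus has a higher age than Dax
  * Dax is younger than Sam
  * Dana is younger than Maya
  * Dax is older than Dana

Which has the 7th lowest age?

The consecutive relations fix a unique order: Jade < Vera < Hana < Soren < Ravi < Dana < Maya < Dax < Sam < Gus.
Counting 7 from the smallest end gives Maya.

Maya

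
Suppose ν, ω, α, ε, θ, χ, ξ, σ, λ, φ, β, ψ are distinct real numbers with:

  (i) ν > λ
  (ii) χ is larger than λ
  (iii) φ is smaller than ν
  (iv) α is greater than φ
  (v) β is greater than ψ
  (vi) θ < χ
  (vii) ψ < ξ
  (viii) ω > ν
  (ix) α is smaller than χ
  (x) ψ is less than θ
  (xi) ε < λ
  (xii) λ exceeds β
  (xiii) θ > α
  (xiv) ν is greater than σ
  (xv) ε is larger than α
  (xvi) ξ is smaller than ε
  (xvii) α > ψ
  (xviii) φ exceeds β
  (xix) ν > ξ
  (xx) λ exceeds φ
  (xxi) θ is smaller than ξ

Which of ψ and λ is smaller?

The relevant relations are ψ < β; β < φ; φ < α; α < θ; θ < ξ; ξ < ε; ε < λ.
Together: ψ < β < φ < α < θ < ξ < ε < λ.
So ψ < λ; ψ is the smaller of the two.

ψ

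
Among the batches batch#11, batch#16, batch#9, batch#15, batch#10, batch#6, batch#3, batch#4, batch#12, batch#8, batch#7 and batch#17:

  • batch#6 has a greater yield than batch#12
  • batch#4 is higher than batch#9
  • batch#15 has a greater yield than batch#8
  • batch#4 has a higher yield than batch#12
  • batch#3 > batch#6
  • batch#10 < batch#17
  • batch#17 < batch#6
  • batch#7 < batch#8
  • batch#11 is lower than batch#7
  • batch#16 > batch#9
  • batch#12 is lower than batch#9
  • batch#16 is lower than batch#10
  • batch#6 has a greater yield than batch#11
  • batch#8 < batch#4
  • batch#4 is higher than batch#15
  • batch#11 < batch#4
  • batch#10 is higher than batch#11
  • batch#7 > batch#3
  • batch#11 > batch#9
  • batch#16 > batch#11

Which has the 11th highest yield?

Chaining the given pairs: batch#12 < batch#9 < batch#11 < batch#16 < batch#10 < batch#17 < batch#6 < batch#3 < batch#7 < batch#8 < batch#15 < batch#4.
Counting 11 from the largest end gives batch#9.

batch#9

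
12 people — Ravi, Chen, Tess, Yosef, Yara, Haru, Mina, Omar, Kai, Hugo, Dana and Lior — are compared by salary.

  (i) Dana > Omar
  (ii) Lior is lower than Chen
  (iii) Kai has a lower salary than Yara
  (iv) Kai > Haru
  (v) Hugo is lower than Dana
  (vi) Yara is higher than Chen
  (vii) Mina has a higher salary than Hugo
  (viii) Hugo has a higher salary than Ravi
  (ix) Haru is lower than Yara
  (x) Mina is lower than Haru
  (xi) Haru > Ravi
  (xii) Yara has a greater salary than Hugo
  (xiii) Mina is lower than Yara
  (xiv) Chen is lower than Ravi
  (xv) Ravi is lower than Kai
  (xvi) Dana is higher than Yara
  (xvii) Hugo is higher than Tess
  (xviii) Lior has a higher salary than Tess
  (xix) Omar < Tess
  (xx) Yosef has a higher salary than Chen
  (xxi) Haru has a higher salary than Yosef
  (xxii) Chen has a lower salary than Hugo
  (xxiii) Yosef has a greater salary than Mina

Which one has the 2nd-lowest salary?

Tess

Piecing the relations together gives one ordering: Omar < Tess < Lior < Chen < Ravi < Hugo < Mina < Yosef < Haru < Kai < Yara < Dana.
The 2nd smallest is Tess.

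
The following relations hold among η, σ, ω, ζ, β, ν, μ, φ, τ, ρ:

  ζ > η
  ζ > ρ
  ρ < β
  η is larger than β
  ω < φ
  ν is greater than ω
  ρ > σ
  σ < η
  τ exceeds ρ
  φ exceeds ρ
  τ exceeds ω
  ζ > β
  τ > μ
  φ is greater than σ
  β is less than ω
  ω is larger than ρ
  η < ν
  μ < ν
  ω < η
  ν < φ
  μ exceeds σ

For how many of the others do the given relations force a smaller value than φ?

Directly below φ: σ, ρ, ω, ν.
One step further: β, η, μ (7 so far).
Nothing else is reachable below φ; 7 in all.

7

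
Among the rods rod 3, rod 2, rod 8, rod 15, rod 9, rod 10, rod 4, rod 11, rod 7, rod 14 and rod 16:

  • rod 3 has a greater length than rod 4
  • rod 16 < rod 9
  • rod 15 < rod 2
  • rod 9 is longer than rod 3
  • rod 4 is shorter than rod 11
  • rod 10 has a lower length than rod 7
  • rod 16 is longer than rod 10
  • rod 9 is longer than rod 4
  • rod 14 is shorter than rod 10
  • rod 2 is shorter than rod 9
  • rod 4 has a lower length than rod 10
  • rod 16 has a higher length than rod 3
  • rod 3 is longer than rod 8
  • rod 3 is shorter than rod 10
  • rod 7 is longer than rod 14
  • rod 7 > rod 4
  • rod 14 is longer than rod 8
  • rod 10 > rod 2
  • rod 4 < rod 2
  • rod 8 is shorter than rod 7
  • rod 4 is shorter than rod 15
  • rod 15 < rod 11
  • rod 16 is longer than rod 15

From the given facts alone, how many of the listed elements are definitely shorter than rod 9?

8

The elements the relations force below rod 9 are rod 8, rod 4, rod 3, rod 15, rod 2, rod 14, rod 10, rod 16 — no chain reaches any other.
That is 8.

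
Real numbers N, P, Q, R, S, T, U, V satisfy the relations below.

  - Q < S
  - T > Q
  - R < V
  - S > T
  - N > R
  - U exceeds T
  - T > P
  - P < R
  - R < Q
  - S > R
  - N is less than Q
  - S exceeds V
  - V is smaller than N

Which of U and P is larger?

U

P < R and R < V give P < V.
With V < N: P < R < V < N.
Then N < Q extends the chain to Q.
With Q < T: P < R < V < N < Q < T.
Then T < U extends the chain to U.
So P < U; U is the larger of the two.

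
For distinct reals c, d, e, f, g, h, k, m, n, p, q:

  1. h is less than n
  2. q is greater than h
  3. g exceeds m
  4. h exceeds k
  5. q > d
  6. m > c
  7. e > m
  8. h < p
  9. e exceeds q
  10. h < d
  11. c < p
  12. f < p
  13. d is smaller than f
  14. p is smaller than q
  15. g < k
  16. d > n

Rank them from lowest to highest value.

c < m < g < k < h < n < d < f < p < q < e

Nothing is placed below c, so it is least; from there c < m; m < g; g < k; k < h; h < n; n < d; d < f; f < p; p < q; q < e, each given directly.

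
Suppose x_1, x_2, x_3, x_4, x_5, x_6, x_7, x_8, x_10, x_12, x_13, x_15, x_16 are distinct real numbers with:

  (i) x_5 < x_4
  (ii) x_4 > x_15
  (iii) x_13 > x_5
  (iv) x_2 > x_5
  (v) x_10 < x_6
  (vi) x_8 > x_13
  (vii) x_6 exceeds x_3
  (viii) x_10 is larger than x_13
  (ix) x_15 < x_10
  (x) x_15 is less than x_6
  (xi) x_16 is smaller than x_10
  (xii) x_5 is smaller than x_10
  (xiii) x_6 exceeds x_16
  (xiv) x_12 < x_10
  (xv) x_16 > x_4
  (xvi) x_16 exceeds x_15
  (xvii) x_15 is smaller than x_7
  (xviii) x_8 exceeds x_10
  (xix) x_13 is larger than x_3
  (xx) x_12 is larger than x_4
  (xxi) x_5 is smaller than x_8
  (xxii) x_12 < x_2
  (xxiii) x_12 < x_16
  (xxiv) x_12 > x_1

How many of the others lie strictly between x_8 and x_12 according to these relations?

2

Chaining upward from x_12 reaches: x_16, x_10, x_6, x_2.
Chaining downward from x_8 reaches: x_5, x_15, x_4, x_1, x_3, x_16, x_13, x_10.
Strictly between x_12 and x_8 are those in both lists: x_16, x_10 — 2 elements.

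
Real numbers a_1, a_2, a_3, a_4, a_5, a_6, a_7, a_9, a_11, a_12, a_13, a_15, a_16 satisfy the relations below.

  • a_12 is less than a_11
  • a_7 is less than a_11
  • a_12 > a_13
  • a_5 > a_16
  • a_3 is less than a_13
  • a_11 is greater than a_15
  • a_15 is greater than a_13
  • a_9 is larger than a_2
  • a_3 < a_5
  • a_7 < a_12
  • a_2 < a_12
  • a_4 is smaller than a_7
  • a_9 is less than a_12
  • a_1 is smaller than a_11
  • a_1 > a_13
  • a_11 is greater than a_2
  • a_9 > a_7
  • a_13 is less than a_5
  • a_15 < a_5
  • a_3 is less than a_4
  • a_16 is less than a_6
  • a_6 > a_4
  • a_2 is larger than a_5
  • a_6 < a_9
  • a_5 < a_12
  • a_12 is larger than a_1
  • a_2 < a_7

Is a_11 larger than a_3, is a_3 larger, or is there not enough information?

a_11

a_3 < a_13 < a_15 < a_5 < a_2 < a_7 < a_9 < a_12 < a_11, by transitivity through a_13, a_15, a_5, a_2, a_7, a_9, a_12.
So a_11 is larger.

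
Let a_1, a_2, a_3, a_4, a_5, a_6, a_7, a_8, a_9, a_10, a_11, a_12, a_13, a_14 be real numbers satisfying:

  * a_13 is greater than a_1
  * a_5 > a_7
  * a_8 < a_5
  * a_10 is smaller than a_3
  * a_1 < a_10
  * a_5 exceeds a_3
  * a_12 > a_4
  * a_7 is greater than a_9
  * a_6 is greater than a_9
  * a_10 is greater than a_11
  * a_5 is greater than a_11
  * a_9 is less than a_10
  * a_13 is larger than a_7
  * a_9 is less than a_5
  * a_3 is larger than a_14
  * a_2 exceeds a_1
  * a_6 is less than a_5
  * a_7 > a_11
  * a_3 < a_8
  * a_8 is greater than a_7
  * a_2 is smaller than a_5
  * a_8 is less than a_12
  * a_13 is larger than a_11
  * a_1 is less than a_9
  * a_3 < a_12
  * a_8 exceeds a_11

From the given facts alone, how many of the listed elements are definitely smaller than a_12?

9

From a_12 the given relations immediately reach a_4, a_3, a_8.
From those, a_11, a_14, a_10, a_7 — 7 in total.
From those, a_1, a_9 — 9 in total.
Nothing else is reachable below a_12; 9 in all.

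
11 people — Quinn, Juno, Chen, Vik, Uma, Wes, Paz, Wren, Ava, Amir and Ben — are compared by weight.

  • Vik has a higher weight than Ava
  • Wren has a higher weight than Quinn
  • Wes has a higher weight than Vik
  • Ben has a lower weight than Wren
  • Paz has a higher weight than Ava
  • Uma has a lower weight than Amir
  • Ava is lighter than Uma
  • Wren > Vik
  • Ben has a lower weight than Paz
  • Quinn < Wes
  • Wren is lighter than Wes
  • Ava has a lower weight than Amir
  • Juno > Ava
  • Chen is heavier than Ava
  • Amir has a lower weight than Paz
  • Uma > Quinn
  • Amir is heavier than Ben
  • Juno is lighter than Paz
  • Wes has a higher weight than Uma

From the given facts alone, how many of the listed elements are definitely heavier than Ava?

From Ava the given relations immediately reach Vik, Uma, Chen, Amir, Juno, Paz.
From those, Wren, Wes — 8 in total.
Nothing else is reachable above Ava; 8 in all.

8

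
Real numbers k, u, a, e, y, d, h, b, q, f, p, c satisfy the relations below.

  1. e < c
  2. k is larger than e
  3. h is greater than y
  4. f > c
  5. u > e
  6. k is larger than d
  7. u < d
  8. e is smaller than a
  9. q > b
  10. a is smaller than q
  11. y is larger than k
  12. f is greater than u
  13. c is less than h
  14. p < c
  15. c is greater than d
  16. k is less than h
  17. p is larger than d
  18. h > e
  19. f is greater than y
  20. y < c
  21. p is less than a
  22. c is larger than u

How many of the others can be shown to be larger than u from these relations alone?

9

Directly above u: d, c, f.
One step further: k, p, h (6 so far).
One step further: y, a (8 so far).
One step further: q (9 so far).
Nothing else is reachable above u; 9 in all.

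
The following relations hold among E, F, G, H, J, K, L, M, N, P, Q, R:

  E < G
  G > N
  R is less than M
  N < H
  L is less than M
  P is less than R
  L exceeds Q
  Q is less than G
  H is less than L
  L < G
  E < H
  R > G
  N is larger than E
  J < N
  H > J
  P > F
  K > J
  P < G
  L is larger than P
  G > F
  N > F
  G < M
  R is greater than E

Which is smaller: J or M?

J

J < N and N < H give J < H.
With H < L: J < N < H < L.
Then L < G extends the chain to G.
Then G < R extends the chain to R.
Then R < M extends the chain to M.
So J < M; J is the smaller of the two.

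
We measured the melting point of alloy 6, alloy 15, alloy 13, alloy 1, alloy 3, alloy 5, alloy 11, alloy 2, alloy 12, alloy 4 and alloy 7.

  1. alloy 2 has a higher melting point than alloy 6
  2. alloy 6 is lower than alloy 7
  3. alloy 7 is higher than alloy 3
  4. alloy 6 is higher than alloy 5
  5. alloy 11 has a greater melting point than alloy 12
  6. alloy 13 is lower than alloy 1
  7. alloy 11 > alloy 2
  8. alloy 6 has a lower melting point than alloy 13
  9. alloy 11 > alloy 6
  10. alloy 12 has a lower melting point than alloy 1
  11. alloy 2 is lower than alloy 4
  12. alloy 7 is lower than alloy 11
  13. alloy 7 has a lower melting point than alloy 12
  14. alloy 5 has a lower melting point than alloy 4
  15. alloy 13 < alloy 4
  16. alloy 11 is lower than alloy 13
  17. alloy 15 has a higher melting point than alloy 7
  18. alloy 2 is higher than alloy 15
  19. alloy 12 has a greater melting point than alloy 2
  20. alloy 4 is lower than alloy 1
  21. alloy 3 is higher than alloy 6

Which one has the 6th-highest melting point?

Piecing the relations together gives one ordering: alloy 5 < alloy 6 < alloy 3 < alloy 7 < alloy 15 < alloy 2 < alloy 12 < alloy 11 < alloy 13 < alloy 4 < alloy 1.
Counting 6 from the largest end gives alloy 2.

alloy 2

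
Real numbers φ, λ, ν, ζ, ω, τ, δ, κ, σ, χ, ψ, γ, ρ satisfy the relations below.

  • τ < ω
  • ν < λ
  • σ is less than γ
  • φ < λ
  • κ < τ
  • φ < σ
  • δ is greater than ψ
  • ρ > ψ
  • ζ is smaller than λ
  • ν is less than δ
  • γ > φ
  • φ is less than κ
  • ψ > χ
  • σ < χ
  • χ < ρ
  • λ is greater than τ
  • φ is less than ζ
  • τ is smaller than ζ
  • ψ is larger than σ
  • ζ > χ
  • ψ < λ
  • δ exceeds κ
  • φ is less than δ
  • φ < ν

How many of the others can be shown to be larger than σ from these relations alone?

From σ the given relations immediately reach γ, χ, ψ.
From those, ζ, λ, ρ, δ — 7 in total.
No other element is forced above σ by the given relations, so the count is 7.

7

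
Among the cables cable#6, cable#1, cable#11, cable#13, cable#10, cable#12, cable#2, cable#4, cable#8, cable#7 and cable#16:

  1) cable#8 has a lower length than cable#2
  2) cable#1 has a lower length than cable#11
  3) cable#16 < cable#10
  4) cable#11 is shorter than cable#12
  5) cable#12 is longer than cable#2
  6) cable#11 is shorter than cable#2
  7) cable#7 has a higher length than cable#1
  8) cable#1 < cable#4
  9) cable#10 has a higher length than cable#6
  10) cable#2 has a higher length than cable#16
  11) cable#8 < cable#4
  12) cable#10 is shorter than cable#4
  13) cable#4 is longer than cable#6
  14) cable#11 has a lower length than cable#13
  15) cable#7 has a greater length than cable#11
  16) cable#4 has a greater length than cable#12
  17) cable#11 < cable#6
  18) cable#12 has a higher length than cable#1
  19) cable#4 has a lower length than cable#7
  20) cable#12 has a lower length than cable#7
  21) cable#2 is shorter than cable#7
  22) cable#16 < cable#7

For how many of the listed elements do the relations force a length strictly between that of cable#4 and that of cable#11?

4

The relations place cable#11 below cable#4. An element lies strictly between them when it is forced above cable#11 and also forced below cable#4.
Above cable#11: {cable#6, cable#13, cable#2, cable#10, cable#12, cable#7}. Below cable#4: {cable#1, cable#16, cable#6, cable#8, cable#2, cable#10, cable#12}.
Intersection: {cable#6, cable#2, cable#10, cable#12} — 4.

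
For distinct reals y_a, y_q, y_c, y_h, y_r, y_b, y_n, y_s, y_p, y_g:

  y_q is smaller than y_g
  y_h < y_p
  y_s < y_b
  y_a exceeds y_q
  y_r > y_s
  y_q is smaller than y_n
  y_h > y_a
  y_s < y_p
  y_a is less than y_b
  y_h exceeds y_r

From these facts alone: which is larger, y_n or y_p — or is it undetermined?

undetermined

Following every chain through y_n: below y_n we get y_q.
y_p is not reached, and no chain runs the other way from y_p to y_n.
So the given relations leave the order of y_n and y_p undetermined.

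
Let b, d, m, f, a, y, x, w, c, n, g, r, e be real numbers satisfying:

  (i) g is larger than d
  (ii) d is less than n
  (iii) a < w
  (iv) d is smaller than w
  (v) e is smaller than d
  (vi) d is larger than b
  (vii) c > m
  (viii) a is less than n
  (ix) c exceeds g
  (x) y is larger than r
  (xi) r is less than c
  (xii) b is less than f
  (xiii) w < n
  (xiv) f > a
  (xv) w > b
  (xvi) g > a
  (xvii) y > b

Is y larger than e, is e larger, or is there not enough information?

Following every chain through e: above e we get d, w, n, g, c.
y is not reached, and no chain runs the other way from y to e.
So the given relations leave the order of e and y undetermined.

undetermined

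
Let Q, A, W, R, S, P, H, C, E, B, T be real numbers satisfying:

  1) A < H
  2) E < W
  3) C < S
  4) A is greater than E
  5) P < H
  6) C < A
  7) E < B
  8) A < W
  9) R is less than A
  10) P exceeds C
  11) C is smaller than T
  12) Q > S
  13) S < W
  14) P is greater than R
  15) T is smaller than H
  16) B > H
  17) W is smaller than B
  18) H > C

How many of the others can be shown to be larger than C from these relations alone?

8

The elements the relations force above C are P, S, A, W, Q, T, H, B — no chain reaches any other.
That is 8.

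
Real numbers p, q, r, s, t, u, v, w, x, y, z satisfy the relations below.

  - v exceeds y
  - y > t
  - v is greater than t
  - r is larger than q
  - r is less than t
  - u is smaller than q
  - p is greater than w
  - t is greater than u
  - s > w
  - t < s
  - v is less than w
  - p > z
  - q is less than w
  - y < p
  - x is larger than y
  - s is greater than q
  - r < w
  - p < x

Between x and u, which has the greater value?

x

u < q and q < r give u < r.
With r < t: u < q < r < t.
Then t < v extends the chain to v.
Then v < w extends the chain to w.
Then w < p extends the chain to p.
Then p < x extends the chain to x.
So u < x; x is the larger of the two.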